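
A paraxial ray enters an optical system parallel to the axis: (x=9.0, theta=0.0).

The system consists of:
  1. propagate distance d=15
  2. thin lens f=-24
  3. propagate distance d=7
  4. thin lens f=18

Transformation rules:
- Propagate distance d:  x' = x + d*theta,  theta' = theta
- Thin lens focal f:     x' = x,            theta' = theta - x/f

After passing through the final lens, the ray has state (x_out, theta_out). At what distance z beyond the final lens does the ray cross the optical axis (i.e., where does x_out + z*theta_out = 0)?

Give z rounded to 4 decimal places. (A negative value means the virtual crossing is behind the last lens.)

Answer: 42.9231

Derivation:
Initial: x=9.0000 theta=0.0000
After 1 (propagate distance d=15): x=9.0000 theta=0.0000
After 2 (thin lens f=-24): x=9.0000 theta=0.3750
After 3 (propagate distance d=7): x=11.6250 theta=0.3750
After 4 (thin lens f=18): x=11.6250 theta=-13/48 (≈-0.2708)
z_focus = -x_out/theta_out = -(11.6250)/(-13/48) = 558/13 ≈ 42.9231
Rounded to 4 decimal places: z = 42.9231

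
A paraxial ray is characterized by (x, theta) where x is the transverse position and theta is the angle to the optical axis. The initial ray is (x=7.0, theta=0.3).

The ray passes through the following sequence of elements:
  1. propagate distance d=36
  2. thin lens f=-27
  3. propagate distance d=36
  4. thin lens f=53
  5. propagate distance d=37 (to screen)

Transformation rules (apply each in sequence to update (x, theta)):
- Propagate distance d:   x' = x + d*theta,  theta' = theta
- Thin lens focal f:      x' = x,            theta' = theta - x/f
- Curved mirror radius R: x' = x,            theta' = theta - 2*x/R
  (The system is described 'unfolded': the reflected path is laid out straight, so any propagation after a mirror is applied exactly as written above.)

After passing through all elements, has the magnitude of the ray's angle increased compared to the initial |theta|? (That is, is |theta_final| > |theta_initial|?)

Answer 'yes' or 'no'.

Initial: x=7.0000 theta=0.3000
After 1 (propagate distance d=36): x=17.8000 theta=0.3000
After 2 (thin lens f=-27): x=17.8000 theta=259/270 (≈0.9593)
After 3 (propagate distance d=36): x=157/3 (≈52.3333) theta=259/270 (≈0.9593)
After 4 (thin lens f=53): x=157/3 (≈52.3333) theta=-403/14310 (≈-0.0282)
After 5 (propagate distance d=37 (to screen)): x=733979/14310 (≈51.2913) theta=-403/14310 (≈-0.0282)
|theta_initial|=0.3000 |theta_final|=403/14310 (≈0.0282) -> not increased

Answer: no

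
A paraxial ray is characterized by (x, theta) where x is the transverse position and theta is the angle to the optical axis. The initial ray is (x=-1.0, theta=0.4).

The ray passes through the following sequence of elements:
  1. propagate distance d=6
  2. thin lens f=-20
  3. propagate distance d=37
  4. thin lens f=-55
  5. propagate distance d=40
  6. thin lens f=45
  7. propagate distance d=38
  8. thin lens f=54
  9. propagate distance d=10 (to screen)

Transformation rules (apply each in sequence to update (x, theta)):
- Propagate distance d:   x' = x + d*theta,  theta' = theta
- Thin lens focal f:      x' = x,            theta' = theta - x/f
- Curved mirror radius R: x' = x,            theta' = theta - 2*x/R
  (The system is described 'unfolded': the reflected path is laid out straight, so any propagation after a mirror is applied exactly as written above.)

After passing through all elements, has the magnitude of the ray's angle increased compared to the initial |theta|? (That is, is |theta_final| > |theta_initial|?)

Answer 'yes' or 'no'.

Answer: yes

Derivation:
Initial: x=-1.0000 theta=0.4000
After 1 (propagate distance d=6): x=1.4000 theta=0.4000
After 2 (thin lens f=-20): x=1.4000 theta=0.4700
After 3 (propagate distance d=37): x=18.7900 theta=0.4700
After 4 (thin lens f=-55): x=18.7900 theta=1116/1375 (≈0.8116)
After 5 (propagate distance d=40): x=56381/1100 (≈51.2555) theta=1116/1375 (≈0.8116)
After 6 (thin lens f=45): x=56381/1100 (≈51.2555) theta=-3241/9900 (≈-0.3274)
After 7 (propagate distance d=38): x=384271/9900 (≈38.8153) theta=-3241/9900 (≈-0.3274)
After 8 (thin lens f=54): x=384271/9900 (≈38.8153) theta=-111857/106920 (≈-1.0462)
After 9 (propagate distance d=10 (to screen)): x=1894723/66825 (≈28.3535) theta=-111857/106920 (≈-1.0462)
|theta_initial|=0.4000 |theta_final|=111857/106920 (≈1.0462) -> increased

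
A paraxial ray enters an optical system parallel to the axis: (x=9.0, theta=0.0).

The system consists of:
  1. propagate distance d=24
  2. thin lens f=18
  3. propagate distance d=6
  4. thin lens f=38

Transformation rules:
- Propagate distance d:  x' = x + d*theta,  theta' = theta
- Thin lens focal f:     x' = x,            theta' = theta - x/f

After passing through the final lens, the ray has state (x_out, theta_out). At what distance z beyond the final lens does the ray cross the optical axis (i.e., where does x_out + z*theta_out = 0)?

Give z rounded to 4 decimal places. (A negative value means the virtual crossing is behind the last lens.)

Initial: x=9.0000 theta=0.0000
After 1 (propagate distance d=24): x=9.0000 theta=0.0000
After 2 (thin lens f=18): x=9.0000 theta=-0.5000
After 3 (propagate distance d=6): x=6.0000 theta=-0.5000
After 4 (thin lens f=38): x=6.0000 theta=-25/38 (≈-0.6579)
z_focus = -x_out/theta_out = -(6.0000)/(-25/38) = 9.1200
Rounded to 4 decimal places: z = 9.1200

Answer: 9.1200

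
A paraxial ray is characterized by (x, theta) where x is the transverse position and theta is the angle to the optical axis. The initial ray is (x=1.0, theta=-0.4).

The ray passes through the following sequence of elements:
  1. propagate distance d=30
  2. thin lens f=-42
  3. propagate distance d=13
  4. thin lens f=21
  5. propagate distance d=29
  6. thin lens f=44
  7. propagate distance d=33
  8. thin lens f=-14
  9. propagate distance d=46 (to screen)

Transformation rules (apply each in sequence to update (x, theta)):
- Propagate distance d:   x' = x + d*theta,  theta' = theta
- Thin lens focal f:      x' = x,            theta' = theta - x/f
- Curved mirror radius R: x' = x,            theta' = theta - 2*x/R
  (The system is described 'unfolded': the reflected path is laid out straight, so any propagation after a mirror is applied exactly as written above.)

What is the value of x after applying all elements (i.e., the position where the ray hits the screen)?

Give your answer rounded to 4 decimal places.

Initial: x=1.0000 theta=-0.4000
After 1 (propagate distance d=30): x=-11.0000 theta=-0.4000
After 2 (thin lens f=-42): x=-11.0000 theta=-139/210 (≈-0.6619)
After 3 (propagate distance d=13): x=-4117/210 (≈-19.6048) theta=-139/210 (≈-0.6619)
After 4 (thin lens f=21): x=-4117/210 (≈-19.6048) theta=599/2205 (≈0.2717)
After 5 (propagate distance d=29): x=-10343/882 (≈-11.7268) theta=599/2205 (≈0.2717)
After 6 (thin lens f=44): x=-10343/882 (≈-11.7268) theta=11603/21560 (≈0.5382)
After 7 (propagate distance d=33): x=15203/2520 (≈6.0329) theta=11603/21560 (≈0.5382)
After 8 (thin lens f=-14): x=15203/2520 (≈6.0329) theta=376087/388080 (≈0.9691)
After 9 (propagate distance d=46 (to screen)): x=409193/8085 (≈50.6114) theta=376087/388080 (≈0.9691)
Rounded to 4 decimal places: x = 50.6114

Answer: 50.6114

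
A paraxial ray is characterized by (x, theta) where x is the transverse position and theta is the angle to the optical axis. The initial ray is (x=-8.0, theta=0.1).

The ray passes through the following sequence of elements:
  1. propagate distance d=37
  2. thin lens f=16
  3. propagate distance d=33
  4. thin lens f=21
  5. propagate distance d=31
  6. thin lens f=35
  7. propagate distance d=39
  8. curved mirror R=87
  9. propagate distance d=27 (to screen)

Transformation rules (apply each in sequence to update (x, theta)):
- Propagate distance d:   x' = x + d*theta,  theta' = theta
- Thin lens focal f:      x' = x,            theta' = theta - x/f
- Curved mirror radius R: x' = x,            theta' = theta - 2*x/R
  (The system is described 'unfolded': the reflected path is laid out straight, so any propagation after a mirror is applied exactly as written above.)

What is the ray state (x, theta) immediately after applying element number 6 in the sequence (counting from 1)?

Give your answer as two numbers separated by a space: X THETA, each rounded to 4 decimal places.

Answer: 7.6842 -0.2255

Derivation:
Initial: x=-8.0000 theta=0.1000
After 1 (propagate distance d=37): x=-4.3000 theta=0.1000
After 2 (thin lens f=16): x=-4.3000 theta=59/160 (≈0.3688)
After 3 (propagate distance d=33): x=1259/160 (≈7.8688) theta=59/160 (≈0.3688)
After 4 (thin lens f=21): x=1259/160 (≈7.8688) theta=-1/168 (≈-0.0060)
After 5 (propagate distance d=31): x=25819/3360 (≈7.6842) theta=-1/168 (≈-0.0060)
After 6 (thin lens f=35): x=25819/3360 (≈7.6842) theta=-26519/117600 (≈-0.2255)
Rounded to 4 decimal places: x = 7.6842, theta = -0.2255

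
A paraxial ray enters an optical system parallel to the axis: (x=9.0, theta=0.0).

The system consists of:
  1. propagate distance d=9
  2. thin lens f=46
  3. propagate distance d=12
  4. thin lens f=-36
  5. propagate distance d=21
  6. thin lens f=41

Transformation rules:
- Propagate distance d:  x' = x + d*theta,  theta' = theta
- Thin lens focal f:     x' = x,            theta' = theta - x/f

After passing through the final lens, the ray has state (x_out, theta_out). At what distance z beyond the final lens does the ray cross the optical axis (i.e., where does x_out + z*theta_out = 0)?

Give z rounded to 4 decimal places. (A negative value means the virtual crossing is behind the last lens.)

Answer: 38.3402

Derivation:
Initial: x=9.0000 theta=0.0000
After 1 (propagate distance d=9): x=9.0000 theta=0.0000
After 2 (thin lens f=46): x=9.0000 theta=-9/46 (≈-0.1957)
After 3 (propagate distance d=12): x=153/23 (≈6.6522) theta=-9/46 (≈-0.1957)
After 4 (thin lens f=-36): x=153/23 (≈6.6522) theta=-1/92 (≈-0.0109)
After 5 (propagate distance d=21): x=591/92 (≈6.4239) theta=-1/92 (≈-0.0109)
After 6 (thin lens f=41): x=591/92 (≈6.4239) theta=-158/943 (≈-0.1676)
z_focus = -x_out/theta_out = -(591/92)/(-158/943) = 24231/632 ≈ 38.3402
Rounded to 4 decimal places: z = 38.3402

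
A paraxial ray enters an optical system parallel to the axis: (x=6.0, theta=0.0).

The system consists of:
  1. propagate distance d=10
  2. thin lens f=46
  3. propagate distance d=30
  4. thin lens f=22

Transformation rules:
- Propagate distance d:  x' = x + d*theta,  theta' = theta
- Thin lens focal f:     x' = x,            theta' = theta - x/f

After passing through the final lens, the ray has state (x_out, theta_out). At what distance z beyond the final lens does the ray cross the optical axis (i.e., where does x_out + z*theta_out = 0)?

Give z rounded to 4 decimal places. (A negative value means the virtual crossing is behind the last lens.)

Answer: 9.2632

Derivation:
Initial: x=6.0000 theta=0.0000
After 1 (propagate distance d=10): x=6.0000 theta=0.0000
After 2 (thin lens f=46): x=6.0000 theta=-3/23 (≈-0.1304)
After 3 (propagate distance d=30): x=48/23 (≈2.0870) theta=-3/23 (≈-0.1304)
After 4 (thin lens f=22): x=48/23 (≈2.0870) theta=-57/253 (≈-0.2253)
z_focus = -x_out/theta_out = -(48/23)/(-57/253) = 176/19 ≈ 9.2632
Rounded to 4 decimal places: z = 9.2632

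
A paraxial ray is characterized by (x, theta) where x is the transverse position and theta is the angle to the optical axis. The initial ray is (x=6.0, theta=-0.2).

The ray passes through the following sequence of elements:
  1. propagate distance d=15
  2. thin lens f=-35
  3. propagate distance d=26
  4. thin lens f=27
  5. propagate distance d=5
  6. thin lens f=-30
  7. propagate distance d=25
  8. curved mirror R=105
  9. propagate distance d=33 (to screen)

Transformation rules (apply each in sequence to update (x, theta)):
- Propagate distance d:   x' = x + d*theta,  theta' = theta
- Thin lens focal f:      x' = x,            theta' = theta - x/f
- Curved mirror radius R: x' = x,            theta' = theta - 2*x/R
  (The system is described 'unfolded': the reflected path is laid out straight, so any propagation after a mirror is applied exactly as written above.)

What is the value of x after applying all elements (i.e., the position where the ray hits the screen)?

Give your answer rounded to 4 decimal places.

Initial: x=6.0000 theta=-0.2000
After 1 (propagate distance d=15): x=3.0000 theta=-0.2000
After 2 (thin lens f=-35): x=3.0000 theta=-4/35 (≈-0.1143)
After 3 (propagate distance d=26): x=1/35 (≈0.0286) theta=-4/35 (≈-0.1143)
After 4 (thin lens f=27): x=1/35 (≈0.0286) theta=-109/945 (≈-0.1153)
After 5 (propagate distance d=5): x=-74/135 (≈-0.5481) theta=-109/945 (≈-0.1153)
After 6 (thin lens f=-30): x=-74/135 (≈-0.5481) theta=-1894/14175 (≈-0.1336)
After 7 (propagate distance d=25): x=-11024/2835 (≈-3.8885) theta=-1894/14175 (≈-0.1336)
After 8 (curved mirror R=105): x=-11024/2835 (≈-3.8885) theta=-17726/297675 (≈-0.0595)
After 9 (propagate distance d=33 (to screen)): x=-580826/99225 (≈-5.8536) theta=-17726/297675 (≈-0.0595)
Rounded to 4 decimal places: x = -5.8536

Answer: -5.8536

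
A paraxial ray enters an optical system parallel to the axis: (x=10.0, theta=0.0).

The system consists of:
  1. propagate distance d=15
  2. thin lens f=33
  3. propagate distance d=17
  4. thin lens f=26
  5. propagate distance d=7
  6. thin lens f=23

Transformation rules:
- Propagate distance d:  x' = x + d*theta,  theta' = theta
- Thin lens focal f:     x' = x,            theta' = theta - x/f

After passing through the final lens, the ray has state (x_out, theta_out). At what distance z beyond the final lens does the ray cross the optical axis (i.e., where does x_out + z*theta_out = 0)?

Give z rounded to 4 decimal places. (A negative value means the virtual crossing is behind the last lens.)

Answer: 2.5790

Derivation:
Initial: x=10.0000 theta=0.0000
After 1 (propagate distance d=15): x=10.0000 theta=0.0000
After 2 (thin lens f=33): x=10.0000 theta=-10/33 (≈-0.3030)
After 3 (propagate distance d=17): x=160/33 (≈4.8485) theta=-10/33 (≈-0.3030)
After 4 (thin lens f=26): x=160/33 (≈4.8485) theta=-70/143 (≈-0.4895)
After 5 (propagate distance d=7): x=610/429 (≈1.4219) theta=-70/143 (≈-0.4895)
After 6 (thin lens f=23): x=610/429 (≈1.4219) theta=-5440/9867 (≈-0.5513)
z_focus = -x_out/theta_out = -(610/429)/(-5440/9867) = 1403/544 ≈ 2.5790
Rounded to 4 decimal places: z = 2.5790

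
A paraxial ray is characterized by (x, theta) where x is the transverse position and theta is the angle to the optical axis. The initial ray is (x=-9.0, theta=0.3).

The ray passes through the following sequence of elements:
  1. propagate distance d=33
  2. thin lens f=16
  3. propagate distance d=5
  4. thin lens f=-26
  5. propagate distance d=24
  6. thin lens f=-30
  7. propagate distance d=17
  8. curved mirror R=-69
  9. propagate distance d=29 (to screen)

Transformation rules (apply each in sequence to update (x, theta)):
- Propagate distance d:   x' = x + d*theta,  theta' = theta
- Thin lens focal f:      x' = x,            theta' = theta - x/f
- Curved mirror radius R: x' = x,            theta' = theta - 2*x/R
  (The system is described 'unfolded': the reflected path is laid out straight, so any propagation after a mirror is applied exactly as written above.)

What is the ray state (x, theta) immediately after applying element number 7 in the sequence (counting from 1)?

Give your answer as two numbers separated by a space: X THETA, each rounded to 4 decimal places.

Initial: x=-9.0000 theta=0.3000
After 1 (propagate distance d=33): x=0.9000 theta=0.3000
After 2 (thin lens f=16): x=0.9000 theta=39/160 (≈0.2438)
After 3 (propagate distance d=5): x=339/160 (≈2.1188) theta=39/160 (≈0.2438)
After 4 (thin lens f=-26): x=339/160 (≈2.1188) theta=1353/4160 (≈0.3252)
After 5 (propagate distance d=24): x=20643/2080 (≈9.9245) theta=1353/4160 (≈0.3252)
After 6 (thin lens f=-30): x=20643/2080 (≈9.9245) theta=6823/10400 (≈0.6561)
After 7 (propagate distance d=17): x=21.0775 theta=6823/10400 (≈0.6561)
Rounded to 4 decimal places: x = 21.0775, theta = 0.6561

Answer: 21.0775 0.6561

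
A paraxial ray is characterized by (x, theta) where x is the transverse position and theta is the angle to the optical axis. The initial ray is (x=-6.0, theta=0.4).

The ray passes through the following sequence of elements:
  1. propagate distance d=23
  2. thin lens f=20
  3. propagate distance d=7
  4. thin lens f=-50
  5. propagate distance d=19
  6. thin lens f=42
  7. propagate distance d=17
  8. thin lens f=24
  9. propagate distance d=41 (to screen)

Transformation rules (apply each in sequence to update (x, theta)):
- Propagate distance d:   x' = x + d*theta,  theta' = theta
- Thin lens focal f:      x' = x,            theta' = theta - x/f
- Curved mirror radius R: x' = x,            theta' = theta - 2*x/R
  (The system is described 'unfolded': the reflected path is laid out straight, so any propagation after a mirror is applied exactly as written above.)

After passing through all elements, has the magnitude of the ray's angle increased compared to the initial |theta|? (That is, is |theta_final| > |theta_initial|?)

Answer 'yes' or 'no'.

Initial: x=-6.0000 theta=0.4000
After 1 (propagate distance d=23): x=3.2000 theta=0.4000
After 2 (thin lens f=20): x=3.2000 theta=0.2400
After 3 (propagate distance d=7): x=4.8800 theta=0.2400
After 4 (thin lens f=-50): x=4.8800 theta=0.3376
After 5 (propagate distance d=19): x=11.2944 theta=0.3376
After 6 (thin lens f=42): x=11.2944 theta=601/8750 (≈0.0687)
After 7 (propagate distance d=17): x=109043/8750 (≈12.4621) theta=601/8750 (≈0.0687)
After 8 (thin lens f=24): x=109043/8750 (≈12.4621) theta=-13517/30000 (≈-0.4506)
After 9 (propagate distance d=41 (to screen)): x=-1262347/210000 (≈-6.0112) theta=-13517/30000 (≈-0.4506)
|theta_initial|=0.4000 |theta_final|=13517/30000 (≈0.4506) -> increased

Answer: yes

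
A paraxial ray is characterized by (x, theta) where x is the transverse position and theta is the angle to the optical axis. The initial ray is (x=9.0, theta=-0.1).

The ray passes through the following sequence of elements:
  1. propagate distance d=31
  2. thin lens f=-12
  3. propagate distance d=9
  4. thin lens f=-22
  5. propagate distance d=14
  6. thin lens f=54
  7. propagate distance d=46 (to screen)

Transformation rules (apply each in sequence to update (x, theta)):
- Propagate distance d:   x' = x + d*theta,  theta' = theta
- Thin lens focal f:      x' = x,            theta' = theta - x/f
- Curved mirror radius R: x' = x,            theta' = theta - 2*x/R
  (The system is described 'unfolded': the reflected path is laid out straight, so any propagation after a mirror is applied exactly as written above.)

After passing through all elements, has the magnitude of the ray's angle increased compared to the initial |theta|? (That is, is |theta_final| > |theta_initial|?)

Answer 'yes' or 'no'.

Answer: yes

Derivation:
Initial: x=9.0000 theta=-0.1000
After 1 (propagate distance d=31): x=5.9000 theta=-0.1000
After 2 (thin lens f=-12): x=5.9000 theta=47/120 (≈0.3917)
After 3 (propagate distance d=9): x=9.4250 theta=47/120 (≈0.3917)
After 4 (thin lens f=-22): x=9.4250 theta=433/528 (≈0.8201)
After 5 (propagate distance d=14): x=6899/330 (≈20.9061) theta=433/528 (≈0.8201)
After 6 (thin lens f=54): x=6899/330 (≈20.9061) theta=30859/71280 (≈0.4329)
After 7 (propagate distance d=46 (to screen)): x=132259/3240 (≈40.8207) theta=30859/71280 (≈0.4329)
|theta_initial|=0.1000 |theta_final|=30859/71280 (≈0.4329) -> increased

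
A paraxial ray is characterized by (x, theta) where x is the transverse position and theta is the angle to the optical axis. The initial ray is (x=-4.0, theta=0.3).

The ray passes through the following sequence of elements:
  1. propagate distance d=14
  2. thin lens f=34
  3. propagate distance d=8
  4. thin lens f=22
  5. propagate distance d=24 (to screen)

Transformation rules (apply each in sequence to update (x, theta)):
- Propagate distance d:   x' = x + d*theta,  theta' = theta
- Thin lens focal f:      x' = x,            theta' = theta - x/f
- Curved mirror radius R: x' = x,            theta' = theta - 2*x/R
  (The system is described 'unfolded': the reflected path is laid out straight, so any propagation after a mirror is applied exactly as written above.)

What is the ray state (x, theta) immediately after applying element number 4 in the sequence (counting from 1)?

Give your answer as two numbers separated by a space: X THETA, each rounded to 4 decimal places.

Initial: x=-4.0000 theta=0.3000
After 1 (propagate distance d=14): x=0.2000 theta=0.3000
After 2 (thin lens f=34): x=0.2000 theta=5/17 (≈0.2941)
After 3 (propagate distance d=8): x=217/85 (≈2.5529) theta=5/17 (≈0.2941)
After 4 (thin lens f=22): x=217/85 (≈2.5529) theta=333/1870 (≈0.1781)
Rounded to 4 decimal places: x = 2.5529, theta = 0.1781

Answer: 2.5529 0.1781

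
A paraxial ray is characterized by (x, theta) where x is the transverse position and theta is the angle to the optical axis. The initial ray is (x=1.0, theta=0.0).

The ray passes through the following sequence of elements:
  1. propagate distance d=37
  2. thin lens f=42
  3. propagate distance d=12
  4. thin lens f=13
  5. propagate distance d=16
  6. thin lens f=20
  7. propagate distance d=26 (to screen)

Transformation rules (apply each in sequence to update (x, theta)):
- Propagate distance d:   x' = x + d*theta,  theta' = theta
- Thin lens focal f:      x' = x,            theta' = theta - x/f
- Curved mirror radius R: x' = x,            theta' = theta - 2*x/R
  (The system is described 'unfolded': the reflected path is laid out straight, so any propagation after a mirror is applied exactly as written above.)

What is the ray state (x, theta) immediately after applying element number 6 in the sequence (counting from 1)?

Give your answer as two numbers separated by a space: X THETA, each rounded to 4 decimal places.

Answer: -0.5458 -0.0515

Derivation:
Initial: x=1.0000 theta=0.0000
After 1 (propagate distance d=37): x=1.0000 theta=0.0000
After 2 (thin lens f=42): x=1.0000 theta=-1/42 (≈-0.0238)
After 3 (propagate distance d=12): x=5/7 (≈0.7143) theta=-1/42 (≈-0.0238)
After 4 (thin lens f=13): x=5/7 (≈0.7143) theta=-43/546 (≈-0.0788)
After 5 (propagate distance d=16): x=-149/273 (≈-0.5458) theta=-43/546 (≈-0.0788)
After 6 (thin lens f=20): x=-149/273 (≈-0.5458) theta=-281/5460 (≈-0.0515)
Rounded to 4 decimal places: x = -0.5458, theta = -0.0515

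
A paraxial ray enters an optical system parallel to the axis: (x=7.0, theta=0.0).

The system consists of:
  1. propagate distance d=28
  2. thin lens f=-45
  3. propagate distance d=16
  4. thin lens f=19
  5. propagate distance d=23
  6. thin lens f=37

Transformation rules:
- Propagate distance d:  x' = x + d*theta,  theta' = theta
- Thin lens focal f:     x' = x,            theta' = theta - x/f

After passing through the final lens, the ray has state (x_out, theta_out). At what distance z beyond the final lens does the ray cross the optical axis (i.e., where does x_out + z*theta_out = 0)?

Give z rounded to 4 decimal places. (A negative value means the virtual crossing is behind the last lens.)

Answer: 4.0876

Derivation:
Initial: x=7.0000 theta=0.0000
After 1 (propagate distance d=28): x=7.0000 theta=0.0000
After 2 (thin lens f=-45): x=7.0000 theta=7/45 (≈0.1556)
After 3 (propagate distance d=16): x=427/45 (≈9.4889) theta=7/45 (≈0.1556)
After 4 (thin lens f=19): x=427/45 (≈9.4889) theta=-98/285 (≈-0.3439)
After 5 (propagate distance d=23): x=1351/855 (≈1.5801) theta=-98/285 (≈-0.3439)
After 6 (thin lens f=37): x=1351/855 (≈1.5801) theta=-12229/31635 (≈-0.3866)
z_focus = -x_out/theta_out = -(1351/855)/(-12229/31635) = 7141/1747 ≈ 4.0876
Rounded to 4 decimal places: z = 4.0876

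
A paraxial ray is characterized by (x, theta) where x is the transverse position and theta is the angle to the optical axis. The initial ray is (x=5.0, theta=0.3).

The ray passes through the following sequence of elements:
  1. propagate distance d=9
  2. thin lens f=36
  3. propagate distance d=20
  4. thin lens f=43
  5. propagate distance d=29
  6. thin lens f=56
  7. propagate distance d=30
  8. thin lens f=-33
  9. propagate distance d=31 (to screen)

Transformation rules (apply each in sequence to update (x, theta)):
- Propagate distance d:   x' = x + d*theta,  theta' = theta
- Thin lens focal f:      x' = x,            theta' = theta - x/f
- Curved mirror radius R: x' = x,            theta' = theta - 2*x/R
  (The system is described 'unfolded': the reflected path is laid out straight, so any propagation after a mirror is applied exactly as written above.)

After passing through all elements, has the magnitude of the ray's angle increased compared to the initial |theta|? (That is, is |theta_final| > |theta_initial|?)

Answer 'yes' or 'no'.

Initial: x=5.0000 theta=0.3000
After 1 (propagate distance d=9): x=7.7000 theta=0.3000
After 2 (thin lens f=36): x=7.7000 theta=31/360 (≈0.0861)
After 3 (propagate distance d=20): x=424/45 (≈9.4222) theta=31/360 (≈0.0861)
After 4 (thin lens f=43): x=424/45 (≈9.4222) theta=-2059/15480 (≈-0.1330)
After 5 (propagate distance d=29): x=5743/1032 (≈5.5649) theta=-2059/15480 (≈-0.1330)
After 6 (thin lens f=56): x=5743/1032 (≈5.5649) theta=-201449/866880 (≈-0.2324)
After 7 (propagate distance d=30): x=-40645/28896 (≈-1.4066) theta=-201449/866880 (≈-0.2324)
After 8 (thin lens f=-33): x=-40645/28896 (≈-1.4066) theta=-34057/123840 (≈-0.2750)
After 9 (propagate distance d=31 (to screen)): x=-8609719/866880 (≈-9.9318) theta=-34057/123840 (≈-0.2750)
|theta_initial|=0.3000 |theta_final|=34057/123840 (≈0.2750) -> not increased

Answer: no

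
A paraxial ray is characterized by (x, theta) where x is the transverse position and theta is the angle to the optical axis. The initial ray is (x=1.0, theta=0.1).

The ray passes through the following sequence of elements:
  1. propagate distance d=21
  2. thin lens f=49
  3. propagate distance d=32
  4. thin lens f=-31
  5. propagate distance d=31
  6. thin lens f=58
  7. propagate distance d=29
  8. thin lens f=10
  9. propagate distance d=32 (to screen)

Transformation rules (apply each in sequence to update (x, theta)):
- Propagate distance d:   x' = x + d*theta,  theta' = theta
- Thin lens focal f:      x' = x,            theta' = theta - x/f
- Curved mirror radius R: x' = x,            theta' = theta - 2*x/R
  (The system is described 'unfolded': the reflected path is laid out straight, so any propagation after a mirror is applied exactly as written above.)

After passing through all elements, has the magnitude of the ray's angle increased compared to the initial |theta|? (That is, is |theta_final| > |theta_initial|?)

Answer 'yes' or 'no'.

Answer: yes

Derivation:
Initial: x=1.0000 theta=0.1000
After 1 (propagate distance d=21): x=3.1000 theta=0.1000
After 2 (thin lens f=49): x=3.1000 theta=9/245 (≈0.0367)
After 3 (propagate distance d=32): x=419/98 (≈4.2755) theta=9/245 (≈0.0367)
After 4 (thin lens f=-31): x=419/98 (≈4.2755) theta=379/2170 (≈0.1747)
After 5 (propagate distance d=31): x=2374/245 (≈9.6898) theta=379/2170 (≈0.1747)
After 6 (thin lens f=58): x=2374/245 (≈9.6898) theta=3343/440510 (≈0.0076)
After 7 (propagate distance d=29): x=150531/15190 (≈9.9099) theta=3343/440510 (≈0.0076)
After 8 (thin lens f=10): x=150531/15190 (≈9.9099) theta=-4331969/4405100 (≈-0.9834)
After 9 (propagate distance d=32 (to screen)): x=-47484509/2202550 (≈-21.5589) theta=-4331969/4405100 (≈-0.9834)
|theta_initial|=0.1000 |theta_final|=4331969/4405100 (≈0.9834) -> increased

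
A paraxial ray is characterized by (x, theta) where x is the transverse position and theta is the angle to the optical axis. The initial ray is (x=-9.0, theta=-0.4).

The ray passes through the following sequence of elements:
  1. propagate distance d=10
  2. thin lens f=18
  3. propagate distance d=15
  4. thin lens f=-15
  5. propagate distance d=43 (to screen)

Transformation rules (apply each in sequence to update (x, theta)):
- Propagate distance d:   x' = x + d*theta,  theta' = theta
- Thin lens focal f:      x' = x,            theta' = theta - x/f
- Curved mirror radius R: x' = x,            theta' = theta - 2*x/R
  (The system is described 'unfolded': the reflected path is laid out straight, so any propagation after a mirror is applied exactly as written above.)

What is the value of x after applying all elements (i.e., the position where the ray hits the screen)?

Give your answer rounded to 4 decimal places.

Initial: x=-9.0000 theta=-0.4000
After 1 (propagate distance d=10): x=-13.0000 theta=-0.4000
After 2 (thin lens f=18): x=-13.0000 theta=29/90 (≈0.3222)
After 3 (propagate distance d=15): x=-49/6 (≈-8.1667) theta=29/90 (≈0.3222)
After 4 (thin lens f=-15): x=-49/6 (≈-8.1667) theta=-2/9 (≈-0.2222)
After 5 (propagate distance d=43 (to screen)): x=-319/18 (≈-17.7222) theta=-2/9 (≈-0.2222)
Rounded to 4 decimal places: x = -17.7222

Answer: -17.7222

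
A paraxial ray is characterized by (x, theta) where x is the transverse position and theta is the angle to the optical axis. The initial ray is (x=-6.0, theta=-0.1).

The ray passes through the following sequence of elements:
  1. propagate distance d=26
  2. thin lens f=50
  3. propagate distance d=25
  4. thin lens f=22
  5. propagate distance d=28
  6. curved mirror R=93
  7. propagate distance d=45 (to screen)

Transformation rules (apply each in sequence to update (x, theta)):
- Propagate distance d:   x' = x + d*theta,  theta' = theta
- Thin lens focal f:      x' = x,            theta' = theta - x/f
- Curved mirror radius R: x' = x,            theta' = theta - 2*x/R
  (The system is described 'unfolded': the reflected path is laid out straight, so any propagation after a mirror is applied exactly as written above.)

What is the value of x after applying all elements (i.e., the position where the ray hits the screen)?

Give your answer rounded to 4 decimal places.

Initial: x=-6.0000 theta=-0.1000
After 1 (propagate distance d=26): x=-8.6000 theta=-0.1000
After 2 (thin lens f=50): x=-8.6000 theta=0.0720
After 3 (propagate distance d=25): x=-6.8000 theta=0.0720
After 4 (thin lens f=22): x=-6.8000 theta=524/1375 (≈0.3811)
After 5 (propagate distance d=28): x=5322/1375 (≈3.8705) theta=524/1375 (≈0.3811)
After 6 (curved mirror R=93): x=5322/1375 (≈3.8705) theta=12696/42625 (≈0.2979)
After 7 (propagate distance d=45 (to screen)): x=736302/42625 (≈17.2739) theta=12696/42625 (≈0.2979)
Rounded to 4 decimal places: x = 17.2739

Answer: 17.2739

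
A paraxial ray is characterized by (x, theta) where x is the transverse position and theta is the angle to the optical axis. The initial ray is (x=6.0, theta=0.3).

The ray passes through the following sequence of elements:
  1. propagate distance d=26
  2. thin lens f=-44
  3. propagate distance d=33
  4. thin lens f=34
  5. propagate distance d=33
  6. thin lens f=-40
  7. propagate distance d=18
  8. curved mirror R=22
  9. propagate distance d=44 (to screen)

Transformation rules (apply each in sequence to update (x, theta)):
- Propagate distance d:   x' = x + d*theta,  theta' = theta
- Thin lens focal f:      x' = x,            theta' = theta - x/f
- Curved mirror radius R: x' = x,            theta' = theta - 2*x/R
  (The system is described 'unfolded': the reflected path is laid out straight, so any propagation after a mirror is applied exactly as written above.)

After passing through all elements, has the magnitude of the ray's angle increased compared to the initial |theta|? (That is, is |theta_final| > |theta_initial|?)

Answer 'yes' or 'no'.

Initial: x=6.0000 theta=0.3000
After 1 (propagate distance d=26): x=13.8000 theta=0.3000
After 2 (thin lens f=-44): x=13.8000 theta=27/44 (≈0.6136)
After 3 (propagate distance d=33): x=34.0500 theta=27/44 (≈0.6136)
After 4 (thin lens f=34): x=34.0500 theta=-2901/7480 (≈-0.3878)
After 5 (propagate distance d=33): x=14451/680 (≈21.2515) theta=-2901/7480 (≈-0.3878)
After 6 (thin lens f=-40): x=14451/680 (≈21.2515) theta=42921/299200 (≈0.1435)
After 7 (propagate distance d=18): x=3565509/149600 (≈23.8336) theta=42921/299200 (≈0.1435)
After 8 (curved mirror R=22): x=3565509/149600 (≈23.8336) theta=-6658887/3291200 (≈-2.0232)
After 9 (propagate distance d=44 (to screen)): x=-1950453/29920 (≈-65.1889) theta=-6658887/3291200 (≈-2.0232)
|theta_initial|=0.3000 |theta_final|=6658887/3291200 (≈2.0232) -> increased

Answer: yes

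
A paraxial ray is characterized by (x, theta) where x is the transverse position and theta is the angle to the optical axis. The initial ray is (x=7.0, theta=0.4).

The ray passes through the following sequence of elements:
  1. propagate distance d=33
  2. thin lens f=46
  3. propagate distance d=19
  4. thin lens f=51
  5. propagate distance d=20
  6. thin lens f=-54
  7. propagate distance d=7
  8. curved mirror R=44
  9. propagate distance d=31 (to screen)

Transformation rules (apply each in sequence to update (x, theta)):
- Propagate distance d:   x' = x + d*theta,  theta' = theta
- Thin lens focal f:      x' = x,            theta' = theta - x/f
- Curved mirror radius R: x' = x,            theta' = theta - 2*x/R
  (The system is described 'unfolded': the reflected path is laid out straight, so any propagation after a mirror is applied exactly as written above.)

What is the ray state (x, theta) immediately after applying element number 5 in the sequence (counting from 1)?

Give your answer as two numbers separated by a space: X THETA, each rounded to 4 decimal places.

Initial: x=7.0000 theta=0.4000
After 1 (propagate distance d=33): x=20.2000 theta=0.4000
After 2 (thin lens f=46): x=20.2000 theta=-9/230 (≈-0.0391)
After 3 (propagate distance d=19): x=895/46 (≈19.4565) theta=-9/230 (≈-0.0391)
After 4 (thin lens f=51): x=895/46 (≈19.4565) theta=-2467/5865 (≈-0.4206)
After 5 (propagate distance d=20): x=25909/2346 (≈11.0439) theta=-2467/5865 (≈-0.4206)
Rounded to 4 decimal places: x = 11.0439, theta = -0.4206

Answer: 11.0439 -0.4206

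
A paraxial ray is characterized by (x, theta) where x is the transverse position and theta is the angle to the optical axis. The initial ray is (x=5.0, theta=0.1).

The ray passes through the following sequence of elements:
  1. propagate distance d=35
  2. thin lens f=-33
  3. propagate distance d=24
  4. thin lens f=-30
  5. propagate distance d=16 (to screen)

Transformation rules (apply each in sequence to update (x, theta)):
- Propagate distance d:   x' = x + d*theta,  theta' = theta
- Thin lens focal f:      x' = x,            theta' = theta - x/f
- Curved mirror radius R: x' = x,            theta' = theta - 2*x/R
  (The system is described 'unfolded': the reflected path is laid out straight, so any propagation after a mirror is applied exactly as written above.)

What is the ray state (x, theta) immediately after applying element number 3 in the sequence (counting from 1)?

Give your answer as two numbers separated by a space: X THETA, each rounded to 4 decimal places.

Initial: x=5.0000 theta=0.1000
After 1 (propagate distance d=35): x=8.5000 theta=0.1000
After 2 (thin lens f=-33): x=8.5000 theta=59/165 (≈0.3576)
After 3 (propagate distance d=24): x=1879/110 (≈17.0818) theta=59/165 (≈0.3576)
Rounded to 4 decimal places: x = 17.0818, theta = 0.3576

Answer: 17.0818 0.3576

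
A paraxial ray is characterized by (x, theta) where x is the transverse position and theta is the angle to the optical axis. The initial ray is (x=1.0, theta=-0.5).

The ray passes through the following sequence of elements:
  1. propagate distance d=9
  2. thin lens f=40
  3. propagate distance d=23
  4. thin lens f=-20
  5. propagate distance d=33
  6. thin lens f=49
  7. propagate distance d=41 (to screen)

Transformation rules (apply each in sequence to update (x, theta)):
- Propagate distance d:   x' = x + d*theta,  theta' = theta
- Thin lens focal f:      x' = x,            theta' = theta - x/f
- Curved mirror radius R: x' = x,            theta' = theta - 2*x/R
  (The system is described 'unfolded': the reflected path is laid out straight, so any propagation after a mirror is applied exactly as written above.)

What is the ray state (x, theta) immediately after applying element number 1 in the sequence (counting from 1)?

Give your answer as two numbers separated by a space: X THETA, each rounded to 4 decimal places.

Answer: -3.5000 -0.5000

Derivation:
Initial: x=1.0000 theta=-0.5000
After 1 (propagate distance d=9): x=-3.5000 theta=-0.5000
Rounded to 4 decimal places: x = -3.5000, theta = -0.5000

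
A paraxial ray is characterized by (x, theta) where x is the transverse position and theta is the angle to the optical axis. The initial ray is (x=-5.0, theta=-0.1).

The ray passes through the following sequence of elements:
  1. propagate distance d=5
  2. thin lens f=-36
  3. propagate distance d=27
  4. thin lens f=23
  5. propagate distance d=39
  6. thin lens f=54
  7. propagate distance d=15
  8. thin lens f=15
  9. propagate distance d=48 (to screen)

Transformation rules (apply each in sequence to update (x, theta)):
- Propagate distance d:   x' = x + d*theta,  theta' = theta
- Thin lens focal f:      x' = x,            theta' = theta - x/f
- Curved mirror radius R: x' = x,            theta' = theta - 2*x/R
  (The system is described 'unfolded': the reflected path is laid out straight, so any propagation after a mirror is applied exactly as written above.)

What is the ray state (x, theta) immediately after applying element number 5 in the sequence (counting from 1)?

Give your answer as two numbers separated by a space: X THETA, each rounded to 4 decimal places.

Answer: -1.2844 0.2831

Derivation:
Initial: x=-5.0000 theta=-0.1000
After 1 (propagate distance d=5): x=-5.5000 theta=-0.1000
After 2 (thin lens f=-36): x=-5.5000 theta=-91/360 (≈-0.2528)
After 3 (propagate distance d=27): x=-12.3250 theta=-91/360 (≈-0.2528)
After 4 (thin lens f=23): x=-12.3250 theta=293/1035 (≈0.2831)
After 5 (propagate distance d=39): x=-709/552 (≈-1.2844) theta=293/1035 (≈0.2831)
Rounded to 4 decimal places: x = -1.2844, theta = 0.2831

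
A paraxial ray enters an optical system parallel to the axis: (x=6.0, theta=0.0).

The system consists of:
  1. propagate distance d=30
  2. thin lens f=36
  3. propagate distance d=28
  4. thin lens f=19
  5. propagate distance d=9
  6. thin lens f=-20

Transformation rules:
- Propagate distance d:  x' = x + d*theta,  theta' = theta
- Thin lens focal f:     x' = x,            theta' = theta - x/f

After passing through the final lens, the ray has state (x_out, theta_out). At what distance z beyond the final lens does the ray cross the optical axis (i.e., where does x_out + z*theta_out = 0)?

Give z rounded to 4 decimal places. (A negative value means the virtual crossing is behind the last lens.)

Initial: x=6.0000 theta=0.0000
After 1 (propagate distance d=30): x=6.0000 theta=0.0000
After 2 (thin lens f=36): x=6.0000 theta=-1/6 (≈-0.1667)
After 3 (propagate distance d=28): x=4/3 (≈1.3333) theta=-1/6 (≈-0.1667)
After 4 (thin lens f=19): x=4/3 (≈1.3333) theta=-9/38 (≈-0.2368)
After 5 (propagate distance d=9): x=-91/114 (≈-0.7982) theta=-9/38 (≈-0.2368)
After 6 (thin lens f=-20): x=-91/114 (≈-0.7982) theta=-631/2280 (≈-0.2768)
z_focus = -x_out/theta_out = -(-91/114)/(-631/2280) = -1820/631 ≈ -2.8843
Rounded to 4 decimal places: z = -2.8843

Answer: -2.8843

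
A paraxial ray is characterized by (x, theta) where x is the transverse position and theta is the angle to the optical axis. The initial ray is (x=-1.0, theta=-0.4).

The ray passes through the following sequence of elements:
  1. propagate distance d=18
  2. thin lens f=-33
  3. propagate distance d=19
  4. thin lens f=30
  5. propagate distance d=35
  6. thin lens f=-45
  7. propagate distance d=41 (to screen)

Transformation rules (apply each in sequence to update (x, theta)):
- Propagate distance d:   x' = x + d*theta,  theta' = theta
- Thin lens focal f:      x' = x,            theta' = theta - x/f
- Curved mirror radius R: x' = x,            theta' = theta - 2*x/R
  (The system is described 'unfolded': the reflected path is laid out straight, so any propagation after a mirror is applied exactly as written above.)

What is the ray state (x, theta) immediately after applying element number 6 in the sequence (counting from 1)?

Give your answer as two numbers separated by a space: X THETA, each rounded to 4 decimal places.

Answer: -19.2768 -0.3928

Derivation:
Initial: x=-1.0000 theta=-0.4000
After 1 (propagate distance d=18): x=-8.2000 theta=-0.4000
After 2 (thin lens f=-33): x=-8.2000 theta=-107/165 (≈-0.6485)
After 3 (propagate distance d=19): x=-3386/165 (≈-20.5212) theta=-107/165 (≈-0.6485)
After 4 (thin lens f=30): x=-3386/165 (≈-20.5212) theta=8/225 (≈0.0356)
After 5 (propagate distance d=35): x=-9542/495 (≈-19.2768) theta=8/225 (≈0.0356)
After 6 (thin lens f=-45): x=-9542/495 (≈-19.2768) theta=-350/891 (≈-0.3928)
Rounded to 4 decimal places: x = -19.2768, theta = -0.3928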